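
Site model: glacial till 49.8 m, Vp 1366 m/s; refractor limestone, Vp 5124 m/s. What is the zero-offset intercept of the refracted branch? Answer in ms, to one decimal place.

70.3 ms

θ_c = arcsin(V₁/V₂) = arcsin(1366/5124) = 15.46°; cos θ_c = 0.9638.
tᵢ = 2h·cos θ_c / V₁ = 2·49.8·0.9638 / 1366 = 0.07027 s.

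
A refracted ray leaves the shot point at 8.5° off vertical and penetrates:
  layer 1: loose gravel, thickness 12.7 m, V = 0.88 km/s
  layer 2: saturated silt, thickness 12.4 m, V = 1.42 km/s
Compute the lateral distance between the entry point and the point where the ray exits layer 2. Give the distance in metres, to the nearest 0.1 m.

4.9 m

Apply Snell's law at each interface; in layer i the horizontal offset is hᵢ·tan θᵢ.
Layer 1: θ = 8.50°; offset = 12.7·tan 8.50° = 1.898 m.
Layer 2: sin θ = 1.42·sin 8.5°/0.88 = 0.2385, θ = 13.80°; offset = 12.4·tan 13.80° = 3.045 m.
Summing the layer offsets gives 4.943 m.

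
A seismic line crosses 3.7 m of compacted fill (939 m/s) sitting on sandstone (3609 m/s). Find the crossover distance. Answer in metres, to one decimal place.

θ_c = arcsin(939/3609) = 15.08°, so cos θ_c = 0.9656 and tᵢ = 2h cos θ_c/V₁ = 0.0076 s.
At crossover x/V₁ = x/V₂ + tᵢ ⇒ x = tᵢ/(1/V₁ − 1/V₂) = 0.00761/(1.0650e-03 − 2.7709e-04) = 9.66 m.

9.7 m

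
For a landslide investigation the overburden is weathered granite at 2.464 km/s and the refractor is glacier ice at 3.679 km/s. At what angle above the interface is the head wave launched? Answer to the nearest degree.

Critical incidence: sin θ_c = V₁/V₂ = 2.464/3.679 = 0.6697.
θ_c = arcsin 0.6697 = 42.05°.
Measured from the interface: 90° − 42.05° = 47.95°.

48°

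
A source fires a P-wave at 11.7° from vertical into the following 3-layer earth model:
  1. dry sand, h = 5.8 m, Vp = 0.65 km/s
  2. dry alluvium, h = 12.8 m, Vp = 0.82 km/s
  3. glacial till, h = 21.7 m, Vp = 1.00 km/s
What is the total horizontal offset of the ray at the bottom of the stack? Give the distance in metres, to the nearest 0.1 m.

11.7 m

Apply Snell's law at each interface; in layer i the horizontal offset is hᵢ·tan θᵢ.
Layer 1: θ = 11.70°; offset = 5.8·tan 11.70° = 1.201 m.
Layer 2: sin θ = 0.82·sin 11.7°/0.65 = 0.2558, θ = 14.82°; offset = 12.8·tan 14.82° = 3.387 m.
Layer 3: sin θ = 1.00·sin 11.7°/0.65 = 0.3120, θ = 18.18°; offset = 21.7·tan 18.18° = 7.126 m.
Σ offsets = 11.714 m.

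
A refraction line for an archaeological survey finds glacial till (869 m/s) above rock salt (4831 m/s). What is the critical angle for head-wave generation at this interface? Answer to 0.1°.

At critical incidence the refracted ray runs along the interface (θ₂ = 90°), so sin θ_c = V₁/V₂.
θ_c = arcsin(869/4831) = arcsin 0.1799 = 10.36°.

10.4°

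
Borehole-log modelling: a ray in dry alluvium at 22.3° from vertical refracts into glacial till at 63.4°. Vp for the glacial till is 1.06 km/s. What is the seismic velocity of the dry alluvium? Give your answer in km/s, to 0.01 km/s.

0.45 km/s

Snell's law: sin 22.3°/V₁ = sin 63.4°/V₂.
V₁ = V₂·sin 22.3°/sin 63.4° = 1.06 × 0.4244 = 0.45 km/s.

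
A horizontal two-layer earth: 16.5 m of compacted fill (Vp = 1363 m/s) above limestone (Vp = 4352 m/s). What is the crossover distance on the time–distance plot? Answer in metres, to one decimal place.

x_cross = 2h·√((V₂+V₁)/(V₂−V₁)).
(V₂+V₁)/(V₂−V₁) = (4352+1363)/(4352−1363) = 1.9120; √ = 1.3828.
x_cross = 2·16.5·1.3828 = 45.63 m.

45.6 m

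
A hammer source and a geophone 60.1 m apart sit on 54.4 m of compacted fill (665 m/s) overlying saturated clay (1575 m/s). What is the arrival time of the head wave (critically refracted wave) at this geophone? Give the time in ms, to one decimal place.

186.5 ms

t = x/V₂ + 2h·√(V₂²−V₁²)/(V₁V₂).
√(V₂²−V₁²) = √(1575²−665²) = 1427.7 m/s; delay term = 2·54.4·1427.7/(665·1575) = 0.14831 s.
t = 60.1/1575 + 0.14831 = 0.18647 s.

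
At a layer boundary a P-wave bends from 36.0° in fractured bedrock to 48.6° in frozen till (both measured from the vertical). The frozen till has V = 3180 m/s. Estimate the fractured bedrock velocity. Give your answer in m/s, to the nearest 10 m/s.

sin 36.0° = 0.5878; sin 48.6° = 0.7501.
V₁ = V₂·(sin θ₁/sin θ₂) = 3180·(0.5878/0.7501) = 2491.84 m/s.

2490 m/s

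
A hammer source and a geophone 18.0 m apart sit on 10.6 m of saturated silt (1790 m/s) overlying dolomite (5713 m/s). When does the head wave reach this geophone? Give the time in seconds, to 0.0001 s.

t = x/V₂ + 2h·√(V₂²−V₁²)/(V₁V₂).
√(V₂²−V₁²) = √(5713²−1790²) = 5425.3 m/s; delay term = 2·10.6·5425.3/(1790·5713) = 0.01125 s.
t = 18.0/5713 + 0.01125 = 0.01440 s.

0.0144 s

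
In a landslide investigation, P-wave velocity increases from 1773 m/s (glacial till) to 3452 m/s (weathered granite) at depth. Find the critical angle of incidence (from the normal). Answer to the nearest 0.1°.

Critical incidence: sin θ_c = V₁/V₂ = 1773/3452 = 0.5136.
θ_c = arcsin 0.5136 = 30.90°.

30.9°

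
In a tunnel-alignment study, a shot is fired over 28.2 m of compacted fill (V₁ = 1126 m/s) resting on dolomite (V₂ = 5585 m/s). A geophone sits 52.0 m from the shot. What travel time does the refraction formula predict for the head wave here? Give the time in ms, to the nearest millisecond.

58 ms

t = x/V₂ + 2h·√(V₂²−V₁²)/(V₁V₂).
√(V₂²−V₁²) = √(5585²−1126²) = 5470.3 m/s; delay term = 2·28.2·5470.3/(1126·5585) = 0.04906 s.
t = 52.0/5585 + 0.04906 = 0.05837 s.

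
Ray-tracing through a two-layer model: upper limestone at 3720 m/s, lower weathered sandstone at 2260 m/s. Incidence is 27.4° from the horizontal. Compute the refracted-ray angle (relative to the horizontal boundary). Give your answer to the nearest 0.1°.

57.4°

Convert to the normal: θ₁ = 90° − 27.4° = 62.6°.
sin θ₁/V₁ = sin θ₂/V₂ ⇒ sin θ₂ = 2260·sin 62.6°/3720 = 2260·0.8878/3720 = 0.5394.
θ₂ = sin⁻¹(0.5394) = 32.64° (from vertical).
From the interface: 90° − 32.64° = 57.36°.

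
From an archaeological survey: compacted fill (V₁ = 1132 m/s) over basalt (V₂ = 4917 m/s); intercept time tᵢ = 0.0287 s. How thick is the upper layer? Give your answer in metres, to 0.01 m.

16.69 m

θ_c = arcsin(1132/4917) = 13.31°; cos θ_c = 0.9731.
tᵢ = 2h cos θ_c/V₁ ⇒ h = tᵢ·V₁/(2 cos θ_c) = 0.0287·1132/(2·0.9731) = 16.69 m.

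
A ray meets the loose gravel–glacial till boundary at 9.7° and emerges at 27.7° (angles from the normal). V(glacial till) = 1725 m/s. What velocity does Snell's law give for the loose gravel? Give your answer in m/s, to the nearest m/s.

sin 9.7° = 0.1685; sin 27.7° = 0.4648.
V₁ = V₂·(sin θ₁/sin θ₂) = 1725·(0.1685/0.4648) = 625.25 m/s.

625 m/s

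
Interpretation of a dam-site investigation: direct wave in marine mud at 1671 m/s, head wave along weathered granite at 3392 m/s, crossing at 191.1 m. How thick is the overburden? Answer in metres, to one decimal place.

x_cross = 2h·√((V₂+V₁)/(V₂−V₁)) → h = x_cross / (2·√((V₂+V₁)/(V₂−V₁))).
√((V₂+V₁)/(V₂−V₁)) = √((3392+1671)/(3392−1671)) = 1.7152.
h = 191.1 / (2·1.7152) = 55.71 m.

55.7 m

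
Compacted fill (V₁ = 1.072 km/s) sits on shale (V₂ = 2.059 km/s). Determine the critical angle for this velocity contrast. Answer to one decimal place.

Critical incidence: sin θ_c = V₁/V₂ = 1.072/2.059 = 0.5206.
θ_c = arcsin 0.5206 = 31.38°.

31.4°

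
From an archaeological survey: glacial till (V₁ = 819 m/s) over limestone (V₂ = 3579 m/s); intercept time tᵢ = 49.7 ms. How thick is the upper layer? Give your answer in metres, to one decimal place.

θ_c = arcsin(819/3579) = 13.23°; cos θ_c = 0.9735.
tᵢ = 2h cos θ_c/V₁ ⇒ h = tᵢ·V₁/(2 cos θ_c) = 0.0497·819/(2·0.9735) = 20.91 m.

20.9 m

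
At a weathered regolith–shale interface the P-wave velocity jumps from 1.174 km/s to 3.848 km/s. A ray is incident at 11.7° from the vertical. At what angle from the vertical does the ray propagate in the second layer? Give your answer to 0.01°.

41.66°

sin θ₁/V₁ = sin θ₂/V₂ ⇒ sin θ₂ = 3.848·sin 11.7°/1.174 = 3.848·0.2028/1.174 = 0.6647.
θ₂ = sin⁻¹(0.6647) = 41.66° (from vertical).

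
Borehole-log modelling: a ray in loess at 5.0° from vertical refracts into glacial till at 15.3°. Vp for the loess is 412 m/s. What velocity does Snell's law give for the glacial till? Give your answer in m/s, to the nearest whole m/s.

sin 5.0° = 0.0872; sin 15.3° = 0.2639.
V₂ = V₁·(sin θ₂/sin θ₁) = 412·(0.2639/0.0872) = 1247.37 m/s.

1247 m/s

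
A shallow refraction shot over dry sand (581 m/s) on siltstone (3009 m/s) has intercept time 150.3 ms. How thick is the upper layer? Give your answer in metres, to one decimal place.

44.5 m

θ_c = arcsin(581/3009) = 11.13°; cos θ_c = 0.9812.
tᵢ = 2h cos θ_c/V₁ ⇒ h = tᵢ·V₁/(2 cos θ_c) = 0.1503·581/(2·0.9812) = 44.50 m.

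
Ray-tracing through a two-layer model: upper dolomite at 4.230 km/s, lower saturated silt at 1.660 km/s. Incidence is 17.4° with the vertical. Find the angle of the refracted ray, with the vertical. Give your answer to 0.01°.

Snell's law: sin θ₂ = (V₂/V₁)·sin θ₁ = (1.660/4.230)·sin 17.4° = 0.1174.
θ₂ = arcsin 0.1174 = 6.74° from the normal.

6.74°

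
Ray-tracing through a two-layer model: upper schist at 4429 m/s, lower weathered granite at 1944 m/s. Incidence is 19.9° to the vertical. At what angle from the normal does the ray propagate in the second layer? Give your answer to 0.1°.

Snell's law: sin θ₂ = (V₂/V₁)·sin θ₁ = (1944/4429)·sin 19.9° = 0.1494.
θ₂ = sin⁻¹(0.1494) = 8.59° (from vertical).

8.6°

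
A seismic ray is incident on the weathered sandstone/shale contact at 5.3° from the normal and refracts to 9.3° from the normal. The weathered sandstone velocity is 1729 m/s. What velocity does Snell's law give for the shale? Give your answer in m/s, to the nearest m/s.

sin 5.3° = 0.0924; sin 9.3° = 0.1616.
V₂ = V₁·(sin θ₂/sin θ₁) = 1729·(0.1616/0.0924) = 3024.91 m/s.

3025 m/s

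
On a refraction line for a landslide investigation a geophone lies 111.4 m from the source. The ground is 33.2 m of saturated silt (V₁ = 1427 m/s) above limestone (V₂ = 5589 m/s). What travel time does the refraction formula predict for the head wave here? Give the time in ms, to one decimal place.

64.9 ms

t = x/V₂ + 2h·√(V₂²−V₁²)/(V₁V₂).
√(V₂²−V₁²) = √(5589²−1427²) = 5403.8 m/s; delay term = 2·33.2·5403.8/(1427·5589) = 0.04499 s.
t = 111.4/5589 + 0.04499 = 0.06492 s.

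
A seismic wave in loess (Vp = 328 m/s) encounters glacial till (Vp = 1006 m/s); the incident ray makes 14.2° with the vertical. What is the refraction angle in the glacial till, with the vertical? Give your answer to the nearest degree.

Snell's law: sin θ₂ = (V₂/V₁)·sin θ₁ = (1006/328)·sin 14.2° = 0.7524.
θ₂ = arcsin 0.7524 = 48.80° from the normal.

49°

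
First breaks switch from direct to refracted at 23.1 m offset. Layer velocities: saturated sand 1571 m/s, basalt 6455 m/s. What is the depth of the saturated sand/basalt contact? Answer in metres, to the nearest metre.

9 m

x_cross = 2h·√((V₂+V₁)/(V₂−V₁)) → h = x_cross / (2·√((V₂+V₁)/(V₂−V₁))).
√((V₂+V₁)/(V₂−V₁)) = √((6455+1571)/(6455−1571)) = 1.2819.
h = 23.1 / (2·1.2819) = 9.01 m.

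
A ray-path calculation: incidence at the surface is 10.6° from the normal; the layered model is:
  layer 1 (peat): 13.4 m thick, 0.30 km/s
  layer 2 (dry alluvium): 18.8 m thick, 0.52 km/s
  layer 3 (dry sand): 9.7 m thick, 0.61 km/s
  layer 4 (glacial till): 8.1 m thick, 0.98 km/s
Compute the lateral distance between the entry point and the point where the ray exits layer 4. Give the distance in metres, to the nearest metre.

Apply Snell's law at each interface; in layer i the horizontal offset is hᵢ·tan θᵢ.
Layer 1: θ = 10.60°; offset = 13.4·tan 10.60° = 2.508 m.
Layer 2: sin θ = 0.52·sin 10.6°/0.30 = 0.3188, θ = 18.59°; offset = 18.8·tan 18.59° = 6.324 m.
Layer 3: sin θ = 0.61·sin 10.6°/0.30 = 0.3740, θ = 21.96°; offset = 9.7·tan 21.96° = 3.912 m.
Layer 4: sin θ = 0.98·sin 10.6°/0.30 = 0.6009, θ = 36.93°; offset = 8.1·tan 36.93° = 6.089 m.
Summing the layer offsets gives 18.834 m.

19 m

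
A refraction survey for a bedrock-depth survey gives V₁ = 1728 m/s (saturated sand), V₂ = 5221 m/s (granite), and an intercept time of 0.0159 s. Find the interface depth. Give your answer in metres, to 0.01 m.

14.56 m

h = tᵢ·V₁·V₂ / (2·√(V₂²−V₁²)).
√(V₂²−V₁²) = √(5221² − 1728²) = 4926.7 m/s.
h = 0.0159 s × 1728 × 5221 / (2 × 4926.7) = 14.56 m.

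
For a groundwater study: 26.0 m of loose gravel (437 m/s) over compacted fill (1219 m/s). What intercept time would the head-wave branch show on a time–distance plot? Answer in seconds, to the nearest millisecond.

0.111 s

θ_c = arcsin(V₁/V₂) = arcsin(437/1219) = 21.01°; cos θ_c = 0.9335.
tᵢ = 2h·cos θ_c / V₁ = 2·26.0·0.9335 / 437 = 0.11108 s.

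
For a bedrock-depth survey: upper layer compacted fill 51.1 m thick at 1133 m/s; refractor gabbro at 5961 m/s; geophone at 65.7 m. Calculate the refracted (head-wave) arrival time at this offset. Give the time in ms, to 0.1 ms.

t = x/V₂ + 2h·√(V₂²−V₁²)/(V₁V₂).
√(V₂²−V₁²) = √(5961²−1133²) = 5852.3 m/s; delay term = 2·51.1·5852.3/(1133·5961) = 0.08856 s.
t = 65.7/5961 + 0.08856 = 0.09958 s.

99.6 ms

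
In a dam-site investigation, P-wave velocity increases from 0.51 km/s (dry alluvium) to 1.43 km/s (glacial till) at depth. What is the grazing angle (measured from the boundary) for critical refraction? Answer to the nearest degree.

Critical incidence: sin θ_c = V₁/V₂ = 0.51/1.43 = 0.3566.
θ_c = arcsin 0.3566 = 20.89°.
Measured from the interface: 90° − 20.89° = 69.11°.

69°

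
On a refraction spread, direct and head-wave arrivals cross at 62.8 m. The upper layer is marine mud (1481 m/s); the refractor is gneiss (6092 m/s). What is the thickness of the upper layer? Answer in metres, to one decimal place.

h = (x_cross/2)·√((V₂−V₁)/(V₂+V₁)).
(V₂−V₁)/(V₂+V₁) = (6092−1481)/(6092+1481) = 0.6089; √ = 0.7803.
h = (62.8/2)·0.7803 = 24.50 m.

24.5 m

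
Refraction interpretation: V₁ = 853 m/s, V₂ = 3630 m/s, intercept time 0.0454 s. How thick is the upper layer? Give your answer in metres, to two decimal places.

19.92 m

h = tᵢ·V₁·V₂ / (2·√(V₂²−V₁²)).
√(V₂²−V₁²) = √(3630² − 853²) = 3528.4 m/s.
h = 0.0454 s × 853 × 3630 / (2 × 3528.4) = 19.92 m.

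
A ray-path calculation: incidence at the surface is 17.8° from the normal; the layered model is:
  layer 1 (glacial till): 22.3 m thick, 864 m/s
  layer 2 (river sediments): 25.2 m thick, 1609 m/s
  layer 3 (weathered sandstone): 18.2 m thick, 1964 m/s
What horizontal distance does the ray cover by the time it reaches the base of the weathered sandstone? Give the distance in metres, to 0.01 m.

Apply Snell's law at each interface; in layer i the horizontal offset is hᵢ·tan θᵢ.
Layer 1: θ = 17.80°; offset = 22.3·tan 17.80° = 7.1597 m.
Layer 2: sin θ = 1609·sin 17.8°/864 = 0.5693, θ = 34.70°; offset = 25.2·tan 34.70° = 17.4496 m.
Layer 3: sin θ = 1964·sin 17.8°/864 = 0.6949, θ = 44.02°; offset = 18.2·tan 44.02° = 17.5869 m.
Σ offsets = 42.1963 m.

42.20 m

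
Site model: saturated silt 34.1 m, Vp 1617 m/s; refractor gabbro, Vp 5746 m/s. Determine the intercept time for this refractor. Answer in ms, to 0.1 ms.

40.5 ms

tᵢ = 2h·√(V₂²−V₁²)/(V₁V₂).
√(V₂²−V₁²) = √(5746²−1617²) = 5513.8 m/s.
tᵢ = 2·34.1·5513.8/(1617·5746) = 0.04047 s.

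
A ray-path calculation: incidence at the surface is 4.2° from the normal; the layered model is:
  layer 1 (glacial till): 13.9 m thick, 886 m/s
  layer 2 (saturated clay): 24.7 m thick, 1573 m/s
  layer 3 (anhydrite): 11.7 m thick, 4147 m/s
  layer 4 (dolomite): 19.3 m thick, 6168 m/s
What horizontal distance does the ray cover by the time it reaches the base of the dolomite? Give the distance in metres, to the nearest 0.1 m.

20.0 m

Apply Snell's law at each interface; in layer i the horizontal offset is hᵢ·tan θᵢ.
Layer 1: θ = 4.20°; offset = 13.9·tan 4.20° = 1.021 m.
Layer 2: sin θ = 1573·sin 4.2°/886 = 0.1300, θ = 7.47°; offset = 24.7·tan 7.47° = 3.239 m.
Layer 3: sin θ = 4147·sin 4.2°/886 = 0.3428, θ = 20.05°; offset = 11.7·tan 20.05° = 4.269 m.
Layer 4: sin θ = 6168·sin 4.2°/886 = 0.5099, θ = 30.65°; offset = 19.3·tan 30.65° = 11.439 m.
Total horizontal offset = 19.968 m.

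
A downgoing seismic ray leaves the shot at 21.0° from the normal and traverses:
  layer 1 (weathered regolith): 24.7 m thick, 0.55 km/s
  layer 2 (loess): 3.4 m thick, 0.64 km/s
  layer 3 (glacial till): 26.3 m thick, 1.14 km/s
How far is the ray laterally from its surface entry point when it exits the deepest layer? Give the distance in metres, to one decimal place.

40.2 m

Ray parameter p = sin 21.0° / 0.55 km/s = 6.5158e-01 s/km.
Layer 1: θ = 21.00°; offset = 24.7·tan 21.00° = 9.481 m.
Layer 2: sin θ = p·0.64 = 0.4170 → θ = 24.65°; offset = 3.4·tan 24.65° = 1.560 m.
Layer 3: sin θ = p·1.14 = 0.7428 → θ = 47.97°; offset = 26.3·tan 47.97° = 29.179 m.
Total horizontal offset = 40.220 m.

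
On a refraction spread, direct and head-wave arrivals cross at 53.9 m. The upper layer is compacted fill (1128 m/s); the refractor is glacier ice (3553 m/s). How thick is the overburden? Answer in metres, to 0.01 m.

19.40 m

h = (x_cross/2)·√((V₂−V₁)/(V₂+V₁)).
(V₂−V₁)/(V₂+V₁) = (3553−1128)/(3553+1128) = 0.5181; √ = 0.7198.
h = (53.9/2)·0.7198 = 19.40 m.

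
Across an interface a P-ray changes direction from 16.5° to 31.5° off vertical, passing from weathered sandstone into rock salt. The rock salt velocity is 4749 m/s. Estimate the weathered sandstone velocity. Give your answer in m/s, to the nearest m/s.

Snell's law: sin 16.5°/V₁ = sin 31.5°/V₂.
V₁ = V₂·sin 16.5°/sin 31.5° = 4749 × 0.5436 = 2581.42 m/s.

2581 m/s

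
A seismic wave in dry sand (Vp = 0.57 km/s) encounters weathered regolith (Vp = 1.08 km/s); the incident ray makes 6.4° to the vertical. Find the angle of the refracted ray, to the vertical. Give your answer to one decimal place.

12.2°

Snell's law: sin θ₂ = (V₂/V₁)·sin θ₁ = (1.08/0.57)·sin 6.4° = 0.2112.
θ₂ = arcsin 0.2112 = 12.19° from the normal.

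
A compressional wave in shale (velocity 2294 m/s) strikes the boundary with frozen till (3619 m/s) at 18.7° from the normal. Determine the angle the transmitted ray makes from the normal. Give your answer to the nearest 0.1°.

30.4°

sin θ₁/V₁ = sin θ₂/V₂ ⇒ sin θ₂ = 3619·sin 18.7°/2294 = 3619·0.3206/2294 = 0.5058.
θ₂ = arcsin 0.5058 = 30.38° from the normal.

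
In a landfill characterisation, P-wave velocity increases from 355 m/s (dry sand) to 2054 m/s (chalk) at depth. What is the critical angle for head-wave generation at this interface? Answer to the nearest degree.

Critical incidence: sin θ_c = V₁/V₂ = 355/2054 = 0.1728.
θ_c = arcsin 0.1728 = 9.95°.

10°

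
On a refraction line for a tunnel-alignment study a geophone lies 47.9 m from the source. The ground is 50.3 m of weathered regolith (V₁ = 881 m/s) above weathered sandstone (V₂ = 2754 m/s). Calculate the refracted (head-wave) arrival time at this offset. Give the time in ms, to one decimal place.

t = x/V₂ + 2h·√(V₂²−V₁²)/(V₁V₂).
√(V₂²−V₁²) = √(2754²−881²) = 2609.3 m/s; delay term = 2·50.3·2609.3/(881·2754) = 0.10819 s.
t = 47.9/2754 + 0.10819 = 0.12558 s.

125.6 ms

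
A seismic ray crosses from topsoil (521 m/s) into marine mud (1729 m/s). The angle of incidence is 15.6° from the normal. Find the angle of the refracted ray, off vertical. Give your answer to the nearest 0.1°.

63.2°

sin θ₁/V₁ = sin θ₂/V₂ ⇒ sin θ₂ = 1729·sin 15.6°/521 = 1729·0.2689/521 = 0.8924.
θ₂ = sin⁻¹(0.8924) = 63.18° (from vertical).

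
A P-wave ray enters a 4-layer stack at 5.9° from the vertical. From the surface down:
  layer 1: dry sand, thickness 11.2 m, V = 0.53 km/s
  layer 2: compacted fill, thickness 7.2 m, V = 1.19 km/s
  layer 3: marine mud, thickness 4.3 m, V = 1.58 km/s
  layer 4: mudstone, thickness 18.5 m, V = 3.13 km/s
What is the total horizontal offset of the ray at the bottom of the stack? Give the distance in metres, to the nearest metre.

18 m

p = sin θ₁/V₁ = sin 5.9°/0.53 = 1.9395e-01 s/km is conserved through the stack.
Layer 1: θ = 5.90°; offset = 11.2·tan 5.90° = 1.157 m.
Layer 2: sin θ = p·1.19 = 0.2308 → θ = 13.34°; offset = 7.2·tan 13.34° = 1.708 m.
Layer 3: sin θ = p·1.58 = 0.3064 → θ = 17.84°; offset = 4.3·tan 17.84° = 1.384 m.
Layer 4: sin θ = p·3.13 = 0.6071 → θ = 37.38°; offset = 18.5·tan 37.38° = 14.133 m.
Σ offsets = 18.382 m.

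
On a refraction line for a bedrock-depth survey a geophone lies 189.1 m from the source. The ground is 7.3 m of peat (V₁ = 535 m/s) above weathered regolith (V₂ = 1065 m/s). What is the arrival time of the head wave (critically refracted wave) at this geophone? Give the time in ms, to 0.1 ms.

t = x/V₂ + 2h·√(V₂²−V₁²)/(V₁V₂).
√(V₂²−V₁²) = √(1065²−535²) = 920.9 m/s; delay term = 2·7.3·920.9/(535·1065) = 0.02360 s.
t = 189.1/1065 + 0.02360 = 0.20116 s.

201.2 ms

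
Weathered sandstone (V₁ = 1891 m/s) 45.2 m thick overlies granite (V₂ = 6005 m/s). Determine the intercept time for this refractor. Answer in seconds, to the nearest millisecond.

0.045 s

tᵢ = 2h·√(V₂²−V₁²)/(V₁V₂).
√(V₂²−V₁²) = √(6005²−1891²) = 5699.5 m/s.
tᵢ = 2·45.2·5699.5/(1891·6005) = 0.04537 s.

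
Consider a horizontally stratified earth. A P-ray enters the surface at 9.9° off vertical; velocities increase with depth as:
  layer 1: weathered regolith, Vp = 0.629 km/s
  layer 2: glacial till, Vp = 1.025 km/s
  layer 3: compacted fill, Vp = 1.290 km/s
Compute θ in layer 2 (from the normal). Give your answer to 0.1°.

16.3°

Snell's law across each interface conserves sin θ / V, so sin θ_2 = V_2·sin θ₁/V₁.
sin θ_2 = 1.025 × sin 9.9° / 0.629 = 0.2802.
θ_2 = 16.27° from the vertical.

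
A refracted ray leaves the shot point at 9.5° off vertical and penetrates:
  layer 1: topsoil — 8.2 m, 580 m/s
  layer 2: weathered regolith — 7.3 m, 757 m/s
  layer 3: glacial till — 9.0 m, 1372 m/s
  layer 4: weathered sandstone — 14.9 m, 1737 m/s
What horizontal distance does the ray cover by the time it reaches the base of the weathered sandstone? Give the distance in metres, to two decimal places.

Apply Snell's law at each interface; in layer i the horizontal offset is hᵢ·tan θᵢ.
Layer 1: θ = 9.50°; offset = 8.2·tan 9.50° = 1.3722 m.
Layer 2: sin θ = 757·sin 9.5°/580 = 0.2154, θ = 12.44°; offset = 7.3·tan 12.44° = 1.6103 m.
Layer 3: sin θ = 1372·sin 9.5°/580 = 0.3904, θ = 22.98°; offset = 9.0·tan 22.98° = 3.8167 m.
Layer 4: sin θ = 1737·sin 9.5°/580 = 0.4943, θ = 29.62°; offset = 14.9·tan 29.62° = 8.4723 m.
Σ offsets = 15.2715 m.

15.27 m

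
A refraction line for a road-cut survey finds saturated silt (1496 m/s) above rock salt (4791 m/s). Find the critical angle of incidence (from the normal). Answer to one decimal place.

18.2°

Critical incidence: sin θ_c = V₁/V₂ = 1496/4791 = 0.3123.
θ_c = arcsin 0.3123 = 18.20°.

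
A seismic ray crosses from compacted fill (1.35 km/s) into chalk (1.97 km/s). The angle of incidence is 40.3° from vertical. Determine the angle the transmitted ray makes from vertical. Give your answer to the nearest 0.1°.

Snell's law: sin θ₂ = (V₂/V₁)·sin θ₁ = (1.97/1.35)·sin 40.3° = 0.9438.
θ₂ = sin⁻¹(0.9438) = 70.71° (from vertical).

70.7°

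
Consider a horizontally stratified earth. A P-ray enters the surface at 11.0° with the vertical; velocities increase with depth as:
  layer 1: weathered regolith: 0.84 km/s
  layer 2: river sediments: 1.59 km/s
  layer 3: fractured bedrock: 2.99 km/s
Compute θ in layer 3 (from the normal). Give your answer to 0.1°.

42.8°

Ray parameter p = sin 11.0° / 0.84 = 2.2715e-01 s/km.
sin θ_3 = p·V_3 = 2.2715e-01 × 2.99 = 0.6792.
θ_3 = 42.78° from the vertical.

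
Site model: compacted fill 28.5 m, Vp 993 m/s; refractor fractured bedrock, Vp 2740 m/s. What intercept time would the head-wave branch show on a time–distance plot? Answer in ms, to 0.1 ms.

tᵢ = 2h·√(V₂²−V₁²)/(V₁V₂).
√(V₂²−V₁²) = √(2740²−993²) = 2553.7 m/s.
tᵢ = 2·28.5·2553.7/(993·2740) = 0.05350 s.

53.5 ms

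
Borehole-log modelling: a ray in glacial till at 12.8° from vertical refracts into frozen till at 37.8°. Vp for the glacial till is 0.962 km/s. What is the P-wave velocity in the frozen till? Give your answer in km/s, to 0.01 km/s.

2.66 km/s

sin 12.8° = 0.2215; sin 37.8° = 0.6129.
V₂ = V₁·(sin θ₂/sin θ₁) = 0.962·(0.6129/0.2215) = 2.66 km/s.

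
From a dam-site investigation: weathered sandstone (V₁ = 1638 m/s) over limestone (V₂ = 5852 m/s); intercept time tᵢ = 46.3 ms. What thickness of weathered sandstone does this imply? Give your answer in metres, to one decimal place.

39.5 m

h = tᵢ·V₁·V₂ / (2·√(V₂²−V₁²)).
√(V₂²−V₁²) = √(5852² − 1638²) = 5618.1 m/s.
h = 0.0463 s × 1638 × 5852 / (2 × 5618.1) = 39.50 m.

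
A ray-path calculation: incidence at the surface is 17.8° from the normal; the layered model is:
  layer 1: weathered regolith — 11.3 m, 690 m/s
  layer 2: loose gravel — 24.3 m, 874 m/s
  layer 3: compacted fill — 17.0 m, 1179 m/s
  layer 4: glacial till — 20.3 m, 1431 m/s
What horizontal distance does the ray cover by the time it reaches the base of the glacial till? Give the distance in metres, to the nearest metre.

41 m

p = sin θ₁/V₁ = sin 17.8°/690 = 4.4304e-04 s/m is conserved through the stack.
Layer 1: θ = 17.80°; offset = 11.3·tan 17.80° = 3.628 m.
Layer 2: sin θ = p·874 = 0.3872 → θ = 22.78°; offset = 24.3·tan 22.78° = 10.205 m.
Layer 3: sin θ = p·1179 = 0.5223 → θ = 31.49°; offset = 17.0·tan 31.49° = 10.413 m.
Layer 4: sin θ = p·1431 = 0.6340 → θ = 39.34°; offset = 20.3·tan 39.34° = 16.642 m.
Total horizontal offset = 40.889 m.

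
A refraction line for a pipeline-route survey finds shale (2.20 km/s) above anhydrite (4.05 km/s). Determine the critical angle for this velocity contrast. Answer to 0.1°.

32.9°

Critical incidence: sin θ_c = V₁/V₂ = 2.20/4.05 = 0.5432.
θ_c = arcsin 0.5432 = 32.90°.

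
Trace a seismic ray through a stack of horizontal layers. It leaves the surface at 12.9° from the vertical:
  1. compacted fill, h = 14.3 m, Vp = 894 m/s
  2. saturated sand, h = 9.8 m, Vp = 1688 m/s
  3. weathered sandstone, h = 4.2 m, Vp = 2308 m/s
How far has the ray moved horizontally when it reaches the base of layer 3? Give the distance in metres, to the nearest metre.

11 m

p = sin θ₁/V₁ = sin 12.9°/894 = 2.4972e-04 s/m is conserved through the stack.
Layer 1: θ = 12.90°; offset = 14.3·tan 12.90° = 3.275 m.
Layer 2: sin θ = p·1688 = 0.4215 → θ = 24.93°; offset = 9.8·tan 24.93° = 4.555 m.
Layer 3: sin θ = p·2308 = 0.5764 → θ = 35.19°; offset = 4.2·tan 35.19° = 2.962 m.
Total horizontal offset = 10.793 m.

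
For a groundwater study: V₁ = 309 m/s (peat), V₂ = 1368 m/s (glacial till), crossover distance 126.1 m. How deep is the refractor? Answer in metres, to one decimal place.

50.1 m

h = (x_cross/2)·√((V₂−V₁)/(V₂+V₁)).
(V₂−V₁)/(V₂+V₁) = (1368−309)/(1368+309) = 0.6315; √ = 0.7947.
h = (126.1/2)·0.7947 = 50.10 m.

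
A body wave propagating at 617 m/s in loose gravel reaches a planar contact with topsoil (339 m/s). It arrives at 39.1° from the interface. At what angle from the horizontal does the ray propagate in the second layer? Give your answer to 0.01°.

64.76°

Convert to the normal: θ₁ = 90° − 39.1° = 50.9°.
sin θ₁/V₁ = sin θ₂/V₂ ⇒ sin θ₂ = 339·sin 50.9°/617 = 339·0.7760/617 = 0.4264.
θ₂ = sin⁻¹(0.4264) = 25.24° (from vertical).
From the interface: 90° − 25.24° = 64.76°.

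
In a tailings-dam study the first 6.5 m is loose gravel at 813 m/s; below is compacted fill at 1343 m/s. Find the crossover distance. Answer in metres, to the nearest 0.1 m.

26.2 m

x_cross = 2h·√((V₂+V₁)/(V₂−V₁)).
(V₂+V₁)/(V₂−V₁) = (1343+813)/(1343−813) = 4.0679; √ = 2.0169.
x_cross = 2·6.5·2.0169 = 26.22 m.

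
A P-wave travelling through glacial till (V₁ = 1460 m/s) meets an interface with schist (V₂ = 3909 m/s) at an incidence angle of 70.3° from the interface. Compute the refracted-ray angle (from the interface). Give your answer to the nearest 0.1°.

25.5°

Angle from the normal: 90° − 70.3° = 19.7°.
Snell's law: sin θ₂ = (V₂/V₁)·sin θ₁ = (3909/1460)·sin 19.7° = 0.9025.
θ₂ = sin⁻¹(0.9025) = 64.49° (from vertical).
From the interface: 90° − 64.49° = 25.51°.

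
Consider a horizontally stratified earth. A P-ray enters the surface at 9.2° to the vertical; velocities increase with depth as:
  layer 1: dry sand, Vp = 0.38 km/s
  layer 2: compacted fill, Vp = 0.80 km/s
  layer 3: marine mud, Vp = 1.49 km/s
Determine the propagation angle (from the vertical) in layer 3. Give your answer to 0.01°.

38.82°

Snell's law across each interface conserves sin θ / V, so sin θ_3 = V_3·sin θ₁/V₁.
sin θ_3 = 1.49 × sin 9.2° / 0.38 = 0.6269.
θ_3 = arcsin 0.6269 = 38.82°.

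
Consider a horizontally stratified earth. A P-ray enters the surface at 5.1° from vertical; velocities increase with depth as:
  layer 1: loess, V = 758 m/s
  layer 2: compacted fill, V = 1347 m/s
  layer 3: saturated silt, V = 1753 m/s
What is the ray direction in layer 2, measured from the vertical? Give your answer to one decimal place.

Ray parameter p = sin 5.1° / 758 = 1.1727e-04 s/m.
sin θ_2 = p·V_2 = 1.1727e-04 × 1347 = 0.1580.
θ_2 = arcsin 0.1580 = 9.09°.

9.1°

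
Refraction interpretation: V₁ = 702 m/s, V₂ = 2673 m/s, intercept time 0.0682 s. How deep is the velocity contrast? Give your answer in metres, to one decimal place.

h = tᵢ·V₁·V₂ / (2·√(V₂²−V₁²)).
√(V₂²−V₁²) = √(2673² − 702²) = 2579.2 m/s.
h = 0.0682 s × 702 × 2673 / (2 × 2579.2) = 24.81 m.

24.8 m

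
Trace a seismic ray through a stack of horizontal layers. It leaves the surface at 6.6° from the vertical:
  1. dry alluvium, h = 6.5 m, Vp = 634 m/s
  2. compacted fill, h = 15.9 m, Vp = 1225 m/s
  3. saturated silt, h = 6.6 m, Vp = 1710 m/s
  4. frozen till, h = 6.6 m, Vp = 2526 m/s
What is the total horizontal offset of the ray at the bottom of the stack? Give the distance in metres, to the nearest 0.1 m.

p = sin θ₁/V₁ = sin 6.6°/634 = 1.8129e-04 s/m is conserved through the stack.
Layer 1: θ = 6.60°; offset = 6.5·tan 6.60° = 0.752 m.
Layer 2: sin θ = p·1225 = 0.2221 → θ = 12.83°; offset = 15.9·tan 12.83° = 3.621 m.
Layer 3: sin θ = p·1710 = 0.3100 → θ = 18.06°; offset = 6.6·tan 18.06° = 2.152 m.
Layer 4: sin θ = p·2526 = 0.4579 → θ = 27.25°; offset = 6.6·tan 27.25° = 3.400 m.
Σ offsets = 9.925 m.

9.9 m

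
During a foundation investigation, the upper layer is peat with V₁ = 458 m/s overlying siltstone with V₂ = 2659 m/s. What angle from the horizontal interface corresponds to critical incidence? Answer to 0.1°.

Critical incidence: sin θ_c = V₁/V₂ = 458/2659 = 0.1722.
θ_c = arcsin 0.1722 = 9.92°.
Measured from the interface: 90° − 9.92° = 80.08°.

80.1°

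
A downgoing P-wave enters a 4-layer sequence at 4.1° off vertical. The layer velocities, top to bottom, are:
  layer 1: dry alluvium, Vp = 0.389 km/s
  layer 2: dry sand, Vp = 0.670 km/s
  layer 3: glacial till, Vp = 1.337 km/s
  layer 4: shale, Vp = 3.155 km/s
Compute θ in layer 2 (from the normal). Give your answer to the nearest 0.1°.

7.1°

Ray parameter p = sin 4.1° / 0.389 = 1.8380e-01 s/km.
sin θ_2 = p·V_2 = 1.8380e-01 × 0.670 = 0.1231.
θ_2 = arcsin 0.1231 = 7.07°.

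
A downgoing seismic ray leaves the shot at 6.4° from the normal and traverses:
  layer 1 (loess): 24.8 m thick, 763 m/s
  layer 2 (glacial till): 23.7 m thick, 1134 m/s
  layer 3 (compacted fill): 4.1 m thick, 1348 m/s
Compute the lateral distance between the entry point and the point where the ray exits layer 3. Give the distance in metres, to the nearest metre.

8 m

Ray parameter p = sin 6.4° / 763 m/s = 1.4609e-04 s/m.
Layer 1: θ = 6.40°; offset = 24.8·tan 6.40° = 2.782 m.
Layer 2: sin θ = p·1134 = 0.1657 → θ = 9.54°; offset = 23.7·tan 9.54° = 3.981 m.
Layer 3: sin θ = p·1348 = 0.1969 → θ = 11.36°; offset = 4.1·tan 11.36° = 0.824 m.
Summing the layer offsets gives 7.587 m.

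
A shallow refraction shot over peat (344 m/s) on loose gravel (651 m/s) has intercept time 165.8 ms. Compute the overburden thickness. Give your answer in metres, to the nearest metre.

θ_c = arcsin(344/651) = 31.90°; cos θ_c = 0.8490.
tᵢ = 2h cos θ_c/V₁ ⇒ h = tᵢ·V₁/(2 cos θ_c) = 0.1658·344/(2·0.8490) = 33.59 m.

34 m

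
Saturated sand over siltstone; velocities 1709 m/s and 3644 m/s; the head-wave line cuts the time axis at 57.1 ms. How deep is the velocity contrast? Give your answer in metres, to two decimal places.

h = tᵢ·V₁·V₂ / (2·√(V₂²−V₁²)).
√(V₂²−V₁²) = √(3644² − 1709²) = 3218.4 m/s.
h = 0.0571 s × 1709 × 3644 / (2 × 3218.4) = 55.24 m.

55.24 m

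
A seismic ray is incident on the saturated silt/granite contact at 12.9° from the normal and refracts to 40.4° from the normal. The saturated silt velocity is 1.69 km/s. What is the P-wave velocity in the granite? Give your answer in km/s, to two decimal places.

Snell's law: sin 12.9°/V₁ = sin 40.4°/V₂.
V₂ = V₁·sin 40.4°/sin 12.9° = 1.69 × 2.9031 = 4.91 km/s.

4.91 km/s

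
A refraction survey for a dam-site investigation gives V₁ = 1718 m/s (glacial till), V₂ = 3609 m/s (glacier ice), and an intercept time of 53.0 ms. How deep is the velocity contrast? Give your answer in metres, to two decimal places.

θ_c = arcsin(1718/3609) = 28.43°; cos θ_c = 0.8794.
tᵢ = 2h cos θ_c/V₁ ⇒ h = tᵢ·V₁/(2 cos θ_c) = 0.053·1718/(2·0.8794) = 51.77 m.

51.77 m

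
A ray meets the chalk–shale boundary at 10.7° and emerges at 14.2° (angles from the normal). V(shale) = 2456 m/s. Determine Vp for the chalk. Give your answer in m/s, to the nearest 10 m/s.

sin 10.7° = 0.1857; sin 14.2° = 0.2453.
V₁ = V₂·(sin θ₁/sin θ₂) = 2456·(0.1857/0.2453) = 1858.88 m/s.

1860 m/s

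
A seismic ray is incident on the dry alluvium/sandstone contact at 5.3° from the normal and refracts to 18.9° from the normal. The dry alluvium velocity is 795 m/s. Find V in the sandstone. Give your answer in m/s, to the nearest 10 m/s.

sin 5.3° = 0.0924; sin 18.9° = 0.3239.
V₂ = V₁·(sin θ₂/sin θ₁) = 795·(0.3239/0.0924) = 2787.84 m/s.

2790 m/s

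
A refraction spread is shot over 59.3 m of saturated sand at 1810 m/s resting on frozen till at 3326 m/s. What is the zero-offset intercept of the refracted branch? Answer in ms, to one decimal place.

55.0 ms

tᵢ = 2h·√(V₂²−V₁²)/(V₁V₂).
√(V₂²−V₁²) = √(3326²−1810²) = 2790.4 m/s.
tᵢ = 2·59.3·2790.4/(1810·3326) = 0.05497 s.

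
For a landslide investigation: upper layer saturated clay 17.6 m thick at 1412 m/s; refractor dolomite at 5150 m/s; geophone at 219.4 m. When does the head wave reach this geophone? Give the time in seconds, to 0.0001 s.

t = x/V₂ + 2h·√(V₂²−V₁²)/(V₁V₂).
√(V₂²−V₁²) = √(5150²−1412²) = 4952.7 m/s; delay term = 2·17.6·4952.7/(1412·5150) = 0.02397 s.
t = 219.4/5150 + 0.02397 = 0.06658 s.

0.0666 s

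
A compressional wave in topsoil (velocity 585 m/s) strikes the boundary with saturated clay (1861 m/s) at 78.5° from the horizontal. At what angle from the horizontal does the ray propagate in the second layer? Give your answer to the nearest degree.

51°

Angle from the normal: 90° − 78.5° = 11.5°.
sin θ₁/V₁ = sin θ₂/V₂ ⇒ sin θ₂ = 1861·sin 11.5°/585 = 1861·0.1994/585 = 0.6342.
θ₂ = sin⁻¹(0.6342) = 39.36° (from vertical).
From the interface: 90° − 39.36° = 50.64°.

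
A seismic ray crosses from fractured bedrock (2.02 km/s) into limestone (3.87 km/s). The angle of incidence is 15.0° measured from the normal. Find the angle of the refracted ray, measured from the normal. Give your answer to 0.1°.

29.7°

sin θ₁/V₁ = sin θ₂/V₂ ⇒ sin θ₂ = 3.87·sin 15.0°/2.02 = 3.87·0.2588/2.02 = 0.4959.
θ₂ = arcsin 0.4959 = 29.73° from the normal.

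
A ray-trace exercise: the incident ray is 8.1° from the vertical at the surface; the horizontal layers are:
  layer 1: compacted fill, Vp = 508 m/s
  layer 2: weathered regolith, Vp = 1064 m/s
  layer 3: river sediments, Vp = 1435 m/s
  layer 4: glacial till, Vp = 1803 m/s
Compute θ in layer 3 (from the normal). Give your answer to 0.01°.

Ray parameter p = sin 8.1° / 508 = 2.7736e-04 s/m.
sin θ_3 = p·V_3 = 2.7736e-04 × 1435 = 0.3980.
θ_3 = 23.45° from the vertical.

23.45°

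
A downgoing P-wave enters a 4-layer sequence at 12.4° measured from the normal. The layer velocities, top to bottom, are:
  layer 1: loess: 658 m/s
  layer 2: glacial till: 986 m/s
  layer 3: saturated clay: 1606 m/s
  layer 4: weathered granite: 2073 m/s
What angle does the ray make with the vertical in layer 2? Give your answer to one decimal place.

Ray parameter p = sin 12.4° / 658 = 3.2635e-04 s/m.
sin θ_2 = p·V_2 = 3.2635e-04 × 986 = 0.3218.
θ_2 = arcsin 0.3218 = 18.77°.

18.8°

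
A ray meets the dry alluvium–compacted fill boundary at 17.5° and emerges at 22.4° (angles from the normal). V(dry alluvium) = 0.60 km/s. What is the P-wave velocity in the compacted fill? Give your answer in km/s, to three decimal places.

0.760 km/s

sin 17.5° = 0.3007; sin 22.4° = 0.3811.
V₂ = V₁·(sin θ₂/sin θ₁) = 0.60·(0.3811/0.3007) = 0.760 km/s.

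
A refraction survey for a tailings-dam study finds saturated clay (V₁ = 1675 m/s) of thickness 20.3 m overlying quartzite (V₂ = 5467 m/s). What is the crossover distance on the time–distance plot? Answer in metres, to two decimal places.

θ_c = arcsin(1675/5467) = 17.84°, so cos θ_c = 0.9519 and tᵢ = 2h cos θ_c/V₁ = 0.0231 s.
At crossover x/V₁ = x/V₂ + tᵢ ⇒ x = tᵢ/(1/V₁ − 1/V₂) = 0.02307/(5.9701e-04 − 1.8292e-04) = 55.72 m.

55.72 m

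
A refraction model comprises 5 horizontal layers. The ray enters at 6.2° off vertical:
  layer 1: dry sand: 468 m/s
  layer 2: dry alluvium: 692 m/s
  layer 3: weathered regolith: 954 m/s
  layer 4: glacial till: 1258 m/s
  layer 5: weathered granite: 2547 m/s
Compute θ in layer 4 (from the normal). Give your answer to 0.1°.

Ray parameter p = sin 6.2° / 468 = 2.3077e-04 s/m.
sin θ_4 = p·V_4 = 2.3077e-04 × 1258 = 0.2903.
θ_4 = 16.88° from the vertical.

16.9°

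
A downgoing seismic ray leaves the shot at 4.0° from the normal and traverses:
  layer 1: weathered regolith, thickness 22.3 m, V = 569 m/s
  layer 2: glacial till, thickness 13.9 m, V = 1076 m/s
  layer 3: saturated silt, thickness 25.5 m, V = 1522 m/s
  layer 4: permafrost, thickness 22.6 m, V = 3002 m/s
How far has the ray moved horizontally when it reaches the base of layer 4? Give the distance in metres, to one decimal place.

17.2 m

Apply Snell's law at each interface; in layer i the horizontal offset is hᵢ·tan θᵢ.
Layer 1: θ = 4.00°; offset = 22.3·tan 4.00° = 1.559 m.
Layer 2: sin θ = 1076·sin 4.0°/569 = 0.1319, θ = 7.58°; offset = 13.9·tan 7.58° = 1.850 m.
Layer 3: sin θ = 1522·sin 4.0°/569 = 0.1866, θ = 10.75°; offset = 25.5·tan 10.75° = 4.843 m.
Layer 4: sin θ = 3002·sin 4.0°/569 = 0.3680, θ = 21.59°; offset = 22.6·tan 21.59° = 8.945 m.
Σ offsets = 17.198 m.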